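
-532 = -532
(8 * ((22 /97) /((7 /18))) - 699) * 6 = -2828718 /679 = -4166.01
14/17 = 0.82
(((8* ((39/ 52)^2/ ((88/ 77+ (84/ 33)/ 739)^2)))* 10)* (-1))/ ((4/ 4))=-145707813405/ 4254691984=-34.25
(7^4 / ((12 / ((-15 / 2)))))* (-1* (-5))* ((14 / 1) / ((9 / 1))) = -420175 / 36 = -11671.53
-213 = -213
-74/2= -37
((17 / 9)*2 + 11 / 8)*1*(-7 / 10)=-2597 / 720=-3.61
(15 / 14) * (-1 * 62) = -465 / 7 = -66.43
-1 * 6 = -6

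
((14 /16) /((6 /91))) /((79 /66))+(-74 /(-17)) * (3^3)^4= 24854551807 /10744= 2313342.50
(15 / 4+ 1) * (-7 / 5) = -133 / 20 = -6.65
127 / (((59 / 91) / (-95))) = -1097915 / 59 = -18608.73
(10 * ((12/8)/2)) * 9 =135/2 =67.50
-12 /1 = -12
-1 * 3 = -3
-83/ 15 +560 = 8317/ 15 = 554.47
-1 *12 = -12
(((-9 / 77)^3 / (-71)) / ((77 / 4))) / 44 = 729 / 27454525021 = 0.00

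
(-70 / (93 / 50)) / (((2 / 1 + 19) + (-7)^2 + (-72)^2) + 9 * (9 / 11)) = -308 / 43059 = -0.01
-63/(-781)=63/781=0.08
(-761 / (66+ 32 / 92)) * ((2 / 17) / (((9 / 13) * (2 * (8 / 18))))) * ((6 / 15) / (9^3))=-227539 / 189117180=-0.00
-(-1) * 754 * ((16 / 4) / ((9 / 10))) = 30160 / 9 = 3351.11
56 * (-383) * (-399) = 8557752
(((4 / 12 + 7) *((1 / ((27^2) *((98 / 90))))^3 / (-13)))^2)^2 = 57191406250000 / 35353434838566302647846448301986497766662437029601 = 0.00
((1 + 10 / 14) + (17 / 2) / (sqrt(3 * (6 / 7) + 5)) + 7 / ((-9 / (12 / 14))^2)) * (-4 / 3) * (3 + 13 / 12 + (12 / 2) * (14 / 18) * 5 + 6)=-6817 * sqrt(371) / 954 - 6416 / 81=-216.85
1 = 1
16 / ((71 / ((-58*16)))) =-14848 / 71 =-209.13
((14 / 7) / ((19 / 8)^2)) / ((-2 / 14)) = -896 / 361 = -2.48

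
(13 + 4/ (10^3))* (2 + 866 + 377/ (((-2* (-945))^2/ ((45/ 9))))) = 2016000162187/ 178605000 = 11287.48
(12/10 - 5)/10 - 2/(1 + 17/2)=-561/950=-0.59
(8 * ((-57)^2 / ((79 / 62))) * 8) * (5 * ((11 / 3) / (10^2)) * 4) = 47270784 / 395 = 119672.87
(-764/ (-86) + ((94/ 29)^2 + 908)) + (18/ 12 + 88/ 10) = 339096929/ 361630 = 937.69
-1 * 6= -6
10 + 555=565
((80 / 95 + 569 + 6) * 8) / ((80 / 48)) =262584 / 95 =2764.04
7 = 7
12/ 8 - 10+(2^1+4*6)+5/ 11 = 395/ 22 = 17.95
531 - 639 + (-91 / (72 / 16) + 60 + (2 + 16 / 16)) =-587 / 9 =-65.22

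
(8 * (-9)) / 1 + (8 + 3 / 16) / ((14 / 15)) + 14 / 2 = -12595 / 224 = -56.23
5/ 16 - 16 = -251/ 16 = -15.69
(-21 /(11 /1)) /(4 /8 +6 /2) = -6 /11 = -0.55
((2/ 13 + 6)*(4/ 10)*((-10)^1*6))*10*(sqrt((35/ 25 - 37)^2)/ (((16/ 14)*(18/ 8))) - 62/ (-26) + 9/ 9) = -12901120/ 507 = -25446.00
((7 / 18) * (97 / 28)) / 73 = 97 / 5256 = 0.02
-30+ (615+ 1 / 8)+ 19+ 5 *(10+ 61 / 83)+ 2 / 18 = 3931675 / 5976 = 657.91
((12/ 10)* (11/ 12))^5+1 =261051/ 100000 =2.61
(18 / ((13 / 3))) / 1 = 54 / 13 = 4.15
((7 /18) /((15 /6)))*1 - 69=-3098 /45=-68.84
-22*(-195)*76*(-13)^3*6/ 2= -2148929640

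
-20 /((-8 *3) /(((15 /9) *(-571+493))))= -325 /3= -108.33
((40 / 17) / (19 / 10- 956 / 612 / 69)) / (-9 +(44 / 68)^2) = -897345 / 6143983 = -0.15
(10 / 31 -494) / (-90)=7652 / 1395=5.49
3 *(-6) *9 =-162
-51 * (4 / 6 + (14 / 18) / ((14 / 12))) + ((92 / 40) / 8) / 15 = -67.98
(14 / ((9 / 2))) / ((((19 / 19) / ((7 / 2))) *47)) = 98 / 423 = 0.23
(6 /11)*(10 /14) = 30 /77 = 0.39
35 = 35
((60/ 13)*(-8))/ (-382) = 240/ 2483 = 0.10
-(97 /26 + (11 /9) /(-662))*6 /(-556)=72205 /1794351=0.04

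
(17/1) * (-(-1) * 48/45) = 272/15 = 18.13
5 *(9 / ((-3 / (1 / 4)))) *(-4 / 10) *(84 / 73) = 126 / 73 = 1.73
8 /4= 2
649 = 649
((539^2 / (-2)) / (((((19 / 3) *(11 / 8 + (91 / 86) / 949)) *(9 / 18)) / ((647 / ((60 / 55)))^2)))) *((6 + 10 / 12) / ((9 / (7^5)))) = -31830014357574184253117 / 212732892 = -149624320237108.35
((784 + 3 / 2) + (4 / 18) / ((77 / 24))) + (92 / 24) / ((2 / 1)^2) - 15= 475261 / 616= 771.53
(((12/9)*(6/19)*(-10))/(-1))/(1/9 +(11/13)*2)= 9360/4009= 2.33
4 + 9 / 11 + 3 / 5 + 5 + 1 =628 / 55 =11.42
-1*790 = -790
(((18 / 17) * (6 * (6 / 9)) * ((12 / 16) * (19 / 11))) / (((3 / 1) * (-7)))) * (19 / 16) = -0.31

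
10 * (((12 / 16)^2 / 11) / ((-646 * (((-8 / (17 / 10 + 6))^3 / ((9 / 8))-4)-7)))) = 16808715 / 254745019856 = 0.00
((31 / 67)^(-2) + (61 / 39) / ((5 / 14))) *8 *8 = 108547136 / 187395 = 579.24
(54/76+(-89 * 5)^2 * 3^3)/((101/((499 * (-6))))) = -158494525.52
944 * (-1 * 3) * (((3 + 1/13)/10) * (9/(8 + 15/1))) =-101952/299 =-340.98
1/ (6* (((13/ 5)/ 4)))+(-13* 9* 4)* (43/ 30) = -670.54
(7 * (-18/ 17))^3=-2000376/ 4913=-407.16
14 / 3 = 4.67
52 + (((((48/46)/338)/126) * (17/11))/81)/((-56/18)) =5883021127/113135022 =52.00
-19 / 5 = -3.80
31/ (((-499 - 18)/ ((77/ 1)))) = -217/ 47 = -4.62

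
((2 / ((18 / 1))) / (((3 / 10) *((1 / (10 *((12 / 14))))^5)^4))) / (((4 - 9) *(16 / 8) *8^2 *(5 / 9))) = -380849837506560000000000000000000 / 79792266297612001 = -4773016924798863.12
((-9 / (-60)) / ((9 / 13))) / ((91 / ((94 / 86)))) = 47 / 18060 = 0.00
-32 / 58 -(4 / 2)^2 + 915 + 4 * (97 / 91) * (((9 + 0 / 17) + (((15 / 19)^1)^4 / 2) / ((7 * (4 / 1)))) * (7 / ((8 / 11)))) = 7043857900215 / 5502673904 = 1280.08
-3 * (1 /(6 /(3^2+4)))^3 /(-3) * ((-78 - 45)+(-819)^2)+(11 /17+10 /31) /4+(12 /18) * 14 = 6821267.38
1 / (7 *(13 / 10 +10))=10 / 791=0.01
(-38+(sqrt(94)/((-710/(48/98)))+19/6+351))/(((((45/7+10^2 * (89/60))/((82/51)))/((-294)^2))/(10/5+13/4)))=82353476457/55250 - 31894884 * sqrt(94)/9806875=1490529.13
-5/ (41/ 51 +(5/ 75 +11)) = -425/ 1009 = -0.42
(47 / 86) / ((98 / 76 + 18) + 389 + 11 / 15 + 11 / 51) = 227715 / 170517403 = 0.00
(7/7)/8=1/8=0.12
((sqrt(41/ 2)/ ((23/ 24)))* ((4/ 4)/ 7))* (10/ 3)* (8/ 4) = 80* sqrt(82)/ 161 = 4.50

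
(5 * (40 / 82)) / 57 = 100 / 2337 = 0.04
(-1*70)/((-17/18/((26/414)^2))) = 23660/80937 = 0.29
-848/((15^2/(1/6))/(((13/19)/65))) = -424/64125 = -0.01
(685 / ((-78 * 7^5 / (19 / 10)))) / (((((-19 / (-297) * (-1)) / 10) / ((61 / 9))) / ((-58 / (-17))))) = 13329415 / 3714347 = 3.59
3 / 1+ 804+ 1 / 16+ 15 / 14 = 90511 / 112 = 808.13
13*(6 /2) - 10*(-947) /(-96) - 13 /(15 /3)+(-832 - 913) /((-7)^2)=-1150811 /11760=-97.86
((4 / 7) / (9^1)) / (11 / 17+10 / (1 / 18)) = 68 / 193473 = 0.00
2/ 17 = 0.12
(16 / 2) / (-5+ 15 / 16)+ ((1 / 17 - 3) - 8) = -12.91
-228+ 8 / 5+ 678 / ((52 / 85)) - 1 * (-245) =146493 / 130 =1126.87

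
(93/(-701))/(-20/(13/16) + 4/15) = 18135/3328348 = 0.01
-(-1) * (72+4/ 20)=361/ 5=72.20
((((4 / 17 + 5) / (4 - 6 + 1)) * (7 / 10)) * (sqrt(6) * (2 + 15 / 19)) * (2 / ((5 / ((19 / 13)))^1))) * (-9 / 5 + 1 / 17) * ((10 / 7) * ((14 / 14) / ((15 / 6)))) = 2792464 * sqrt(6) / 469625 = 14.57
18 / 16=9 / 8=1.12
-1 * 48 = -48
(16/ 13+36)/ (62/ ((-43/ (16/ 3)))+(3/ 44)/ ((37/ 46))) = -50822904/ 10381631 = -4.90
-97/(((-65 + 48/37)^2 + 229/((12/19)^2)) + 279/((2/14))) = -19122192/1298165125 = -0.01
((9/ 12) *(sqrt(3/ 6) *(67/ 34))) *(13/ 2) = 2613 *sqrt(2)/ 544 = 6.79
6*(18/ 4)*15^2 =6075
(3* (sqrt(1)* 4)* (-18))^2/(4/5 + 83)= 233280/419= 556.75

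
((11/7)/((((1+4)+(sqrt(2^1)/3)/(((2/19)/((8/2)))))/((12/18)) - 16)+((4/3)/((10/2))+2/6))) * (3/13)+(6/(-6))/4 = -5897989/24009076+62700 * sqrt(2)/6002269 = -0.23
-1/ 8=-0.12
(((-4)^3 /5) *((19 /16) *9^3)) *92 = -5097168 /5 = -1019433.60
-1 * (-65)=65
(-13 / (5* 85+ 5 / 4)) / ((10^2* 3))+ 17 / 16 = 2173667 / 2046000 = 1.06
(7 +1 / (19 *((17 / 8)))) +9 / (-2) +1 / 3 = 5539 / 1938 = 2.86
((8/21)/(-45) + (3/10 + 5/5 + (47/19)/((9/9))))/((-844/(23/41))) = -3109807/1242629640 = -0.00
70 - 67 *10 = -600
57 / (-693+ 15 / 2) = -38 / 457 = -0.08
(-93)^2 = 8649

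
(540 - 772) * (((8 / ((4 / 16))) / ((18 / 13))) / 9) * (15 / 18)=-120640 / 243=-496.46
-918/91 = -10.09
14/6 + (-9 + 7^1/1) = 1/3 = 0.33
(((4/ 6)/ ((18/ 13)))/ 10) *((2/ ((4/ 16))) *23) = 1196/ 135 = 8.86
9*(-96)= -864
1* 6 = 6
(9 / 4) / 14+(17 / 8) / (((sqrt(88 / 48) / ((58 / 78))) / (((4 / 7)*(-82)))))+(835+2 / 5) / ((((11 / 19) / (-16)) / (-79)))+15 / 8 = 2808818431 / 1540 - 20213*sqrt(66) / 3003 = 1823853.39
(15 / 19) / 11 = 15 / 209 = 0.07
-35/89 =-0.39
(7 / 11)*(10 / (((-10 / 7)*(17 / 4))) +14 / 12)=-343 / 1122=-0.31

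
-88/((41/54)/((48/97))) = -228096/3977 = -57.35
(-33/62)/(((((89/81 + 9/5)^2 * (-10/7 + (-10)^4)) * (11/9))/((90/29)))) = -93002175/5781501198584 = -0.00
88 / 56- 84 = -577 / 7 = -82.43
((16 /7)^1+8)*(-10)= -102.86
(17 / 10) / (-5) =-17 / 50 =-0.34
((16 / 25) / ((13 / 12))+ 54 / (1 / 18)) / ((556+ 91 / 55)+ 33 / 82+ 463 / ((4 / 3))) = 10759056 / 10014745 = 1.07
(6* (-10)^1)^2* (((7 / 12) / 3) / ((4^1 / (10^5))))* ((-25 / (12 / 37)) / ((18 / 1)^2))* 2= -2023437500 / 243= -8326903.29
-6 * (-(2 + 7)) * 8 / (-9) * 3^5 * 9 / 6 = -17496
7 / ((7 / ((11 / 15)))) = 11 / 15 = 0.73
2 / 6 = 1 / 3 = 0.33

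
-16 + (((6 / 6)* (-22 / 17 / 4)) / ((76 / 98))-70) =-111651 / 1292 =-86.42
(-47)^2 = 2209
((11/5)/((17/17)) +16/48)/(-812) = -19/6090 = -0.00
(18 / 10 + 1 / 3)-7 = -73 / 15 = -4.87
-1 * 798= -798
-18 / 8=-9 / 4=-2.25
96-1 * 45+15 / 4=219 / 4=54.75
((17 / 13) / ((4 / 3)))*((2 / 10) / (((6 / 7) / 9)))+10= 6271 / 520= 12.06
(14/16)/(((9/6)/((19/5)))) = 133/60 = 2.22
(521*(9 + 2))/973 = 5731/973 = 5.89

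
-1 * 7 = -7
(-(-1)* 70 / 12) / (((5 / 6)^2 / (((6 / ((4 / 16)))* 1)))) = 1008 / 5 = 201.60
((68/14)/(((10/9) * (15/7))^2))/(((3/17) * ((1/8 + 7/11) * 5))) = 267036/209375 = 1.28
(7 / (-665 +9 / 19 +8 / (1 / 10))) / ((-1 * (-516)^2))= 133 / 2957039136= 0.00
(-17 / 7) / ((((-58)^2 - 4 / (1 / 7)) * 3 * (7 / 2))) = -17 / 245196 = -0.00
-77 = -77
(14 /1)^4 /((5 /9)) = 345744 /5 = 69148.80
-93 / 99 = -31 / 33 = -0.94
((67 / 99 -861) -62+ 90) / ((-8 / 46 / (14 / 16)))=414575 / 99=4187.63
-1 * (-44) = 44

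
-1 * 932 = -932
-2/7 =-0.29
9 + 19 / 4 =55 / 4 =13.75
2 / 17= 0.12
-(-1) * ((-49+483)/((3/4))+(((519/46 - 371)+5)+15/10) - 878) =-45026/69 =-652.55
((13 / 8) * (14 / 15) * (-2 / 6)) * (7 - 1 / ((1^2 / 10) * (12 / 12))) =91 / 60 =1.52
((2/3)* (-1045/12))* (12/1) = -2090/3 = -696.67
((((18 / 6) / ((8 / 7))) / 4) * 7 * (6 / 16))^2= 2.97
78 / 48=13 / 8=1.62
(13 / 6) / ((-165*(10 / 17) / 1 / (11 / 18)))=-221 / 16200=-0.01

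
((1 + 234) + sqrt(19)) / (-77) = -235 / 77 - sqrt(19) / 77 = -3.11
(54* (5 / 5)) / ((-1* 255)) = -18 / 85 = -0.21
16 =16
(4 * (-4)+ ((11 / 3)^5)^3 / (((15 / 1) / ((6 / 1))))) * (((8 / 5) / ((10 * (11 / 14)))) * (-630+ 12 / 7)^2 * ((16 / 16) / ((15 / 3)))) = 143640907732273279054016 / 76726794375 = 1872108810257.76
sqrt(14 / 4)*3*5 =15*sqrt(14) / 2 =28.06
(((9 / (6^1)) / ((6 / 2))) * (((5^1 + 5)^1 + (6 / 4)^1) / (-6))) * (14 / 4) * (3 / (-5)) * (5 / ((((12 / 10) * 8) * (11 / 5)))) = 4025 / 8448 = 0.48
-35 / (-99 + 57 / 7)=245 / 636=0.39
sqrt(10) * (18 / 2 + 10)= 19 * sqrt(10)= 60.08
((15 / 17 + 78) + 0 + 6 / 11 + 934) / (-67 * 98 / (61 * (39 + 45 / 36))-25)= -265883933 / 7260649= -36.62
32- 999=-967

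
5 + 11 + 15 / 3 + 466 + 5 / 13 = 6336 / 13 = 487.38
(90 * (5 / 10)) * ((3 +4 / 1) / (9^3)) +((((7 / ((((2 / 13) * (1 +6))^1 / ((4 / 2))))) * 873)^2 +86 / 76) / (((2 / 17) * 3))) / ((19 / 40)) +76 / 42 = 157256830873361 / 204687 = 768279523.73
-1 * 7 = -7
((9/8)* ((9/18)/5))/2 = 9/160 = 0.06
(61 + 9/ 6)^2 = 15625/ 4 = 3906.25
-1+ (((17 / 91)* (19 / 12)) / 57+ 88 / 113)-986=-365085347 / 370188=-986.22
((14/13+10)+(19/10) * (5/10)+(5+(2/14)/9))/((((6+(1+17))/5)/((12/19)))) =279161/124488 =2.24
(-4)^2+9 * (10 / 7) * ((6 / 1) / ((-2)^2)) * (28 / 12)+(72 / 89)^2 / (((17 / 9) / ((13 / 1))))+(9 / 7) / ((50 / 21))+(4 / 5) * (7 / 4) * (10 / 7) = 458131689 / 6732850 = 68.04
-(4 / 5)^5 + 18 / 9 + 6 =23976 / 3125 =7.67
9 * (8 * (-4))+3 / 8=-2301 / 8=-287.62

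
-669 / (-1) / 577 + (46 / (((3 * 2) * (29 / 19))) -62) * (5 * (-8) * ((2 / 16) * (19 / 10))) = 542.44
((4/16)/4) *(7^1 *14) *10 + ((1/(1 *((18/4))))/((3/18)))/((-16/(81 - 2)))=164/3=54.67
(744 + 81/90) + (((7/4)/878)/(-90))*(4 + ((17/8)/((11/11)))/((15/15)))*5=1883582221/2528640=744.90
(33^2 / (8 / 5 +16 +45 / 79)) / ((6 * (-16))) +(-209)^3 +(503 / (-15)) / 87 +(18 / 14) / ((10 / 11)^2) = -95765771764005131 / 10489903200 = -9129328.45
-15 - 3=-18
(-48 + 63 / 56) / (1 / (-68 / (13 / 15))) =95625 / 26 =3677.88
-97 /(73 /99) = -9603 /73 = -131.55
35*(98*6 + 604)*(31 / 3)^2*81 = 360836280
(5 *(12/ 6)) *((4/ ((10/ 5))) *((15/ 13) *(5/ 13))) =1500/ 169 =8.88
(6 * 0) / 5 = 0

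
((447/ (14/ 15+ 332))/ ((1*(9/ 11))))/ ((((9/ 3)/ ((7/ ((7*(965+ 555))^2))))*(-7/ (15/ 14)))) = -149/ 28782408704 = -0.00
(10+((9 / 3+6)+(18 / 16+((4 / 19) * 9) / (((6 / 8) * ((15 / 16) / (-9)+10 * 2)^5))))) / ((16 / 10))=2429944488682564337 / 193188125482760000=12.58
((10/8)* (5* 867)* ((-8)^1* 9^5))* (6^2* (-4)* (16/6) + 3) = 975273951150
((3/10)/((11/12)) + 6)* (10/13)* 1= 696/143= 4.87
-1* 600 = -600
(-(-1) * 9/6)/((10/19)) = 57/20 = 2.85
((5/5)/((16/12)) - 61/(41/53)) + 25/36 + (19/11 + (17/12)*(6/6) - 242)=-5134883/16236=-316.27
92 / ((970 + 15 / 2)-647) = 184 / 661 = 0.28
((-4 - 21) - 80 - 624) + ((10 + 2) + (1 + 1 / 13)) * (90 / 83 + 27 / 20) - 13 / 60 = -45148577 / 64740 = -697.38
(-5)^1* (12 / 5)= -12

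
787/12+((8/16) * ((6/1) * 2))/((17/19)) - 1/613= 9039707/125052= 72.29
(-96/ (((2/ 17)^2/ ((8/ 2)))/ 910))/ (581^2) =-3606720/ 48223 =-74.79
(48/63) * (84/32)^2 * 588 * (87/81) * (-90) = -298410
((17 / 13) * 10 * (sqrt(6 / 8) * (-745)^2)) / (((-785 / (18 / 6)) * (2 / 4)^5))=-905800800 * sqrt(3) / 2041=-768688.39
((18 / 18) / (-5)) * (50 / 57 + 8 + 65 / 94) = -51269 / 26790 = -1.91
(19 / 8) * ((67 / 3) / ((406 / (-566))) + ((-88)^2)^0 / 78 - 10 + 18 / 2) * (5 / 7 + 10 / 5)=-61203579 / 295568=-207.07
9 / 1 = 9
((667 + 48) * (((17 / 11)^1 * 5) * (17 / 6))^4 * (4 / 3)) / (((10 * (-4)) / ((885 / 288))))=-16720018616396875 / 993586176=-16827950.13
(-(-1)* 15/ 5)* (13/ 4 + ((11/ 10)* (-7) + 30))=1533/ 20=76.65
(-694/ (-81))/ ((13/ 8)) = 5.27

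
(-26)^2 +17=693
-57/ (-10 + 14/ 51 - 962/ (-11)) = -31977/ 43606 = -0.73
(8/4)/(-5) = -2/5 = -0.40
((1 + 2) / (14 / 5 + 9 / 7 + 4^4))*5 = 525 / 9103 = 0.06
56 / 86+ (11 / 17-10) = -6361 / 731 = -8.70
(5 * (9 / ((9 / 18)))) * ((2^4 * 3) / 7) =4320 / 7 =617.14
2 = 2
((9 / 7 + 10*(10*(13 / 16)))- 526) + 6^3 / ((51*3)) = -210417 / 476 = -442.05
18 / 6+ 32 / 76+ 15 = 350 / 19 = 18.42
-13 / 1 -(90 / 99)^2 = -1673 / 121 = -13.83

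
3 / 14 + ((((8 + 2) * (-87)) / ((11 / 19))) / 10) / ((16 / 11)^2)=-126897 / 1792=-70.81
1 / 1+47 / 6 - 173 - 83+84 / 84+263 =16.83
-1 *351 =-351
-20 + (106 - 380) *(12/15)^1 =-1196/5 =-239.20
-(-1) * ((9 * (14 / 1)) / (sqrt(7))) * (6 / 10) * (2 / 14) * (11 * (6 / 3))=1188 * sqrt(7) / 35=89.80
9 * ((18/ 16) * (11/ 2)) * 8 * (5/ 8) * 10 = 22275/ 8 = 2784.38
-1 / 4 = -0.25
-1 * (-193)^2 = -37249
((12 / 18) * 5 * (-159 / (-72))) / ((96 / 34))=4505 / 1728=2.61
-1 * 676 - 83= -759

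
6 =6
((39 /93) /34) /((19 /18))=117 /10013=0.01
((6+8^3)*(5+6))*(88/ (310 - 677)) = -1366.28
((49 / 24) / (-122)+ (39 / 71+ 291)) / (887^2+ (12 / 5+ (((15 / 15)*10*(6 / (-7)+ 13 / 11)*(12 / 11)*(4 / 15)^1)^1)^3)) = 184135160157170915 / 496933970254386198768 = 0.00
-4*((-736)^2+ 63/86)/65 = -93171838/2795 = -33335.18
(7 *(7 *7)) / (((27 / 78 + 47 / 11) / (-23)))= -2256254 / 1321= -1707.99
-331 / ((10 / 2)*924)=-331 / 4620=-0.07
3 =3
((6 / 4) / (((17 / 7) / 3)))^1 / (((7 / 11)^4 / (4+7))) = 1449459 / 11662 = 124.29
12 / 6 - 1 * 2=0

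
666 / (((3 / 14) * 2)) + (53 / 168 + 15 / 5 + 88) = 276413 / 168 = 1645.32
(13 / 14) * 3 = 39 / 14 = 2.79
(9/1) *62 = 558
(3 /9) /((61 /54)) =18 /61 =0.30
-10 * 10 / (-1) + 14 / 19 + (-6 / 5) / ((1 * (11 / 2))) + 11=116537 / 1045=111.52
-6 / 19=-0.32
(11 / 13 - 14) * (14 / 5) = -2394 / 65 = -36.83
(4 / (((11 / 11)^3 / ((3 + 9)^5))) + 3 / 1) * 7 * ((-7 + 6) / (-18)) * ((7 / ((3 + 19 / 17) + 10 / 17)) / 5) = 276370241 / 2400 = 115154.27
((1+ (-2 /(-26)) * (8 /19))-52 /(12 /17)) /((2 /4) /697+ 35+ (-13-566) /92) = -3451281928 /1364049843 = -2.53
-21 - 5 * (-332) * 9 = 14919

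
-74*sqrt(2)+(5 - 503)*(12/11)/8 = -74*sqrt(2) - 747/11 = -172.56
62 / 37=1.68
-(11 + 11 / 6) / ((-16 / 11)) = 847 / 96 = 8.82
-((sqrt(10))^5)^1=-100*sqrt(10)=-316.23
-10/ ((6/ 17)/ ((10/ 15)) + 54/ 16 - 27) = 1360/ 3141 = 0.43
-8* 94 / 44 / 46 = -94 / 253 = -0.37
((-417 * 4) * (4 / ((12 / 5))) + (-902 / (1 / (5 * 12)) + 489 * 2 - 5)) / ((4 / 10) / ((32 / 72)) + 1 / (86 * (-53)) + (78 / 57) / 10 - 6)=12108475135 / 1074596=11267.93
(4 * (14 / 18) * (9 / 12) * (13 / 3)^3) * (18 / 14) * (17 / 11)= 377.26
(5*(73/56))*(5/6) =1825/336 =5.43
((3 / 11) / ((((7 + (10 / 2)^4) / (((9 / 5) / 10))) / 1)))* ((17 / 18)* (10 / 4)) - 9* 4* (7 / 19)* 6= -420455991 / 5283520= -79.58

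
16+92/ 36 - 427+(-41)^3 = -623965/ 9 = -69329.44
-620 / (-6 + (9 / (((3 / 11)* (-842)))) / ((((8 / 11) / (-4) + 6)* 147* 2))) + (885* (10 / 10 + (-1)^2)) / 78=798653871 / 6337253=126.03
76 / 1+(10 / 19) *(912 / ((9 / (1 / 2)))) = 308 / 3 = 102.67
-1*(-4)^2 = -16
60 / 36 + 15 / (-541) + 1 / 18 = 16501 / 9738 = 1.69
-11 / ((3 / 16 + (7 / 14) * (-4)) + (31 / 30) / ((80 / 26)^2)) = 528000 / 81761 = 6.46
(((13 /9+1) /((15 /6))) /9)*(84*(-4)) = -4928 /135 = -36.50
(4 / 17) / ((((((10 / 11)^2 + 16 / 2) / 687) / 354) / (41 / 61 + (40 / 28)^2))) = 17588.41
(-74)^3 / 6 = -67537.33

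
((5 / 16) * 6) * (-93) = -1395 / 8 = -174.38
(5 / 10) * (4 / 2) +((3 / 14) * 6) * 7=10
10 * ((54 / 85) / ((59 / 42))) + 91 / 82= 463225 / 82246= 5.63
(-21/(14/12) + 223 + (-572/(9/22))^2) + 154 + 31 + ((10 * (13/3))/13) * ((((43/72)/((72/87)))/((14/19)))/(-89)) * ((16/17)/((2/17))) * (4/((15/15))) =7309338313/3738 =1955414.21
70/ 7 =10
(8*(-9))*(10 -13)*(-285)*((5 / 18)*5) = -85500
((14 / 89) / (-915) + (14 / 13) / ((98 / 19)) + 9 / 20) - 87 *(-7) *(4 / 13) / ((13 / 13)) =5574041497 / 29642340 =188.04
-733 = -733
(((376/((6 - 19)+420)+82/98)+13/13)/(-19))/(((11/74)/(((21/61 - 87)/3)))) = 194010296/6871711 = 28.23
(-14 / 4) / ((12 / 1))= -7 / 24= -0.29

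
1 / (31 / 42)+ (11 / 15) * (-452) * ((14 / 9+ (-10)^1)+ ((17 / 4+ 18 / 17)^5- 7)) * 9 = -2118447761329648021 / 169019777280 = -12533727.09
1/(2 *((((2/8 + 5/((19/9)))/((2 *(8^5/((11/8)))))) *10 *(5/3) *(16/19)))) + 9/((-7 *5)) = 248315703/383075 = 648.22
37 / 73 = 0.51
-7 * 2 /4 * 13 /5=-91 /10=-9.10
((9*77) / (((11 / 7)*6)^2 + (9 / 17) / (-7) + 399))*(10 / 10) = 192423 / 135452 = 1.42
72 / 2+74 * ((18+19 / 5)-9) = 4916 / 5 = 983.20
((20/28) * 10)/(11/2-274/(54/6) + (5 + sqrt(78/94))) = -15185700/42313397-16200 * sqrt(1833)/42313397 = -0.38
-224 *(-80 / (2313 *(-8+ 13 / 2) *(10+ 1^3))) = -35840 / 76329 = -0.47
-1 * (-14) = 14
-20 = -20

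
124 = 124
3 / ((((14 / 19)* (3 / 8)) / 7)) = 76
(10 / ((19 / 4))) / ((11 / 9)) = 360 / 209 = 1.72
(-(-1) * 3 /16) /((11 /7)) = 21 /176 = 0.12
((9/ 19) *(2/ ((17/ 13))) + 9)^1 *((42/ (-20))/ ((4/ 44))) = -725571/ 3230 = -224.63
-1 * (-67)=67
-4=-4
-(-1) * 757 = 757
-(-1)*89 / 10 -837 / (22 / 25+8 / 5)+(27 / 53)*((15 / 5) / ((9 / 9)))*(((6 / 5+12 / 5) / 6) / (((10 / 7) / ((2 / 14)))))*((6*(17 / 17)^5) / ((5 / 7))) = -2171872 / 6625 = -327.83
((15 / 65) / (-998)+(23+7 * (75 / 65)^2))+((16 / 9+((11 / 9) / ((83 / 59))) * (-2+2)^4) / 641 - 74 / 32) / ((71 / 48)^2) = 17038500569773 / 544994316022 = 31.26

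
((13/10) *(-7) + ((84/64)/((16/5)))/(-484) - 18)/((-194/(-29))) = -486895993/120186880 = -4.05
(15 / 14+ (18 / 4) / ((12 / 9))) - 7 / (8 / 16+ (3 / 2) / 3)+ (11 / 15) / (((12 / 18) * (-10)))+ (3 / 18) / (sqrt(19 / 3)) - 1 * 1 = -5129 / 1400+ sqrt(57) / 114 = -3.60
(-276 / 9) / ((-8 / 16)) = 184 / 3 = 61.33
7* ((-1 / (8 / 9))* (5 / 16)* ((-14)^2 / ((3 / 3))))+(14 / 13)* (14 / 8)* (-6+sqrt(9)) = -203007 / 416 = -488.00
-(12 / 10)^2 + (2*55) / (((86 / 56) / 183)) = 14089452 / 1075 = 13106.47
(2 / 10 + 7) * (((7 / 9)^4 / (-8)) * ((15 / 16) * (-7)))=16807 / 7776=2.16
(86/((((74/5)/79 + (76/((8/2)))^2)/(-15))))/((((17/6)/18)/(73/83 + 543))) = -12340.56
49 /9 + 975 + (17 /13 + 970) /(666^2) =69796035 /71188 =980.45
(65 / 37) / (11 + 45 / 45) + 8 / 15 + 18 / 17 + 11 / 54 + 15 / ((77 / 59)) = 351396539 / 26153820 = 13.44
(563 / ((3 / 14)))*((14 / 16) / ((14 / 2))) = 3941 / 12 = 328.42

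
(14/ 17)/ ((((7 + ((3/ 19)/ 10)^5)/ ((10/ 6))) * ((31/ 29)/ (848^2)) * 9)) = 361456257145088000000/ 24662688873157647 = 14656.00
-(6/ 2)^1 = -3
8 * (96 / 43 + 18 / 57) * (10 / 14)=83280 / 5719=14.56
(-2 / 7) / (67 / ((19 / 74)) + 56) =-19 / 21077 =-0.00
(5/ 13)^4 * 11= 0.24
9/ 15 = 3/ 5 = 0.60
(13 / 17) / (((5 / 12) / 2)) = 312 / 85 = 3.67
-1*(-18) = 18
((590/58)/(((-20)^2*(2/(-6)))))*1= -177/2320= -0.08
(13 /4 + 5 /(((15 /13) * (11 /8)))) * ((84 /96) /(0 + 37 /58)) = 171535 /19536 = 8.78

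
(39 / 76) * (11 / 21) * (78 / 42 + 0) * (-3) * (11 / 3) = -20449 / 3724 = -5.49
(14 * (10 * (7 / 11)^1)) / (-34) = -490 / 187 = -2.62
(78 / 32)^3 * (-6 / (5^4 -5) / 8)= -177957 / 10158080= -0.02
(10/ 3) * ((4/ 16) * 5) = 25/ 6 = 4.17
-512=-512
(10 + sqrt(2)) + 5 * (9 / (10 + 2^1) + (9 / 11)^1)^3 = sqrt(2) + 2494385 / 85184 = 30.70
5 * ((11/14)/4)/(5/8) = 11/7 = 1.57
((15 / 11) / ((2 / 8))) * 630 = 37800 / 11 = 3436.36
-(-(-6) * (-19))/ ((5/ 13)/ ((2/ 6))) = 494/ 5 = 98.80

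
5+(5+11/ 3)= 41/ 3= 13.67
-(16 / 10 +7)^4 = -3418801 / 625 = -5470.08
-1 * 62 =-62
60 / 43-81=-3423 / 43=-79.60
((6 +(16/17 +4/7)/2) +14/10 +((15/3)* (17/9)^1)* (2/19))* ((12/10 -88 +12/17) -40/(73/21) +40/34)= -185679370694/210442575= -882.33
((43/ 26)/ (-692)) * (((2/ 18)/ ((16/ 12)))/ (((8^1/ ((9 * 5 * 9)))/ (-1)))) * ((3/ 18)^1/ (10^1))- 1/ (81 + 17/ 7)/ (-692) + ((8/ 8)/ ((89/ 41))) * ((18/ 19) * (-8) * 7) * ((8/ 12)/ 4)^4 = -0.02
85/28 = 3.04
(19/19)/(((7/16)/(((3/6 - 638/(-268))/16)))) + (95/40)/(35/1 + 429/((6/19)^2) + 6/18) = 6705625/16273362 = 0.41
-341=-341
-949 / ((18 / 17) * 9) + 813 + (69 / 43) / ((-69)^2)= 114301751 / 160218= 713.41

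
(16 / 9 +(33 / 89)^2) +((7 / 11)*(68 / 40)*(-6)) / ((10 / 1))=49645177 / 39208950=1.27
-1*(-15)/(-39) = -5/13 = -0.38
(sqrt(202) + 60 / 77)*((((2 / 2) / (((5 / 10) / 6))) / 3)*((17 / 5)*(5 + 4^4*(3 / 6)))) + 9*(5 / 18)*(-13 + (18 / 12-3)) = 60421 / 44 + 9044*sqrt(202) / 5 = 27081.08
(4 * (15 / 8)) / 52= 15 / 104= 0.14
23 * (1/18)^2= 23/324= 0.07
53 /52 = 1.02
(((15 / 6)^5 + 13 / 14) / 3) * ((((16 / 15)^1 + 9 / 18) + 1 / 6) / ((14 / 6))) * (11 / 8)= 1052623 / 31360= 33.57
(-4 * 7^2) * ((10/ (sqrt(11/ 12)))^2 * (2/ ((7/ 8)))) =-537600/ 11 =-48872.73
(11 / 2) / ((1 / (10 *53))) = 2915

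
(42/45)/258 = 7/1935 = 0.00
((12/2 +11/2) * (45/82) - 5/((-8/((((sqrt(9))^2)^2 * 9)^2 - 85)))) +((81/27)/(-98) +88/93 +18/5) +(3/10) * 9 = 332111.03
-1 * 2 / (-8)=1 / 4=0.25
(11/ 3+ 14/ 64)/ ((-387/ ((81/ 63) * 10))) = -1865/ 14448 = -0.13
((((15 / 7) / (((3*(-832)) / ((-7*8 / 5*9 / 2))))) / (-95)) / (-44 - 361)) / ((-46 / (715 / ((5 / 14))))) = -0.00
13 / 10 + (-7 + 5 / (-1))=-107 / 10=-10.70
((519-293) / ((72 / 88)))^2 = 6180196 / 81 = 76298.72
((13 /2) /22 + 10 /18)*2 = 337 /198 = 1.70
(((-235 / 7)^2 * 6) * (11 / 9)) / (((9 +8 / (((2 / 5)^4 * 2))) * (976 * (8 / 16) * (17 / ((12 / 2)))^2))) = 7289700 / 570985681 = 0.01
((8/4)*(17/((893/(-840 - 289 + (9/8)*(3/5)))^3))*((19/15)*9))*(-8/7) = 893.56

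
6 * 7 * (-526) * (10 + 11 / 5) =-1347612 / 5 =-269522.40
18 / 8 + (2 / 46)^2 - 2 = 0.25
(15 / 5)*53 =159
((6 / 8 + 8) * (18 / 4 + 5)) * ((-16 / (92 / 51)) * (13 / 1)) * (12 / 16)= -1322685 / 184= -7188.51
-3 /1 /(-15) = 1 /5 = 0.20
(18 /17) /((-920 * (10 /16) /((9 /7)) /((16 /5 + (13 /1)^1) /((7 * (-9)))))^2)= 118098 /337378015625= 0.00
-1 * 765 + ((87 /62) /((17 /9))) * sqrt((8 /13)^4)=-68108139 /89063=-764.72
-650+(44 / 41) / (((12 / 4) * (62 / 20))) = -2478010 / 3813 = -649.88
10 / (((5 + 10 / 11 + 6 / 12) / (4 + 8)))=880 / 47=18.72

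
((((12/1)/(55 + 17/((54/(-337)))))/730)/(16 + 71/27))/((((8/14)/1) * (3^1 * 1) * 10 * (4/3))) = -15309/20261544200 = -0.00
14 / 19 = 0.74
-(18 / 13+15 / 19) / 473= -537 / 116831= -0.00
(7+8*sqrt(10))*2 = 14+16*sqrt(10) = 64.60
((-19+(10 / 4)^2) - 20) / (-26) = 131 / 104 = 1.26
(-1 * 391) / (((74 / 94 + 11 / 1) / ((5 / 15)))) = -11.06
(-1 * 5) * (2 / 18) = -5 / 9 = -0.56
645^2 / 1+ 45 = 416070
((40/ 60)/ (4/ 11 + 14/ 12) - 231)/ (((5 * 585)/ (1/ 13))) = -23287/ 3840525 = -0.01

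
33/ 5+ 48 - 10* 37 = -1577/ 5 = -315.40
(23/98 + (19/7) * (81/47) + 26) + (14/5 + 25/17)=13774533/391510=35.18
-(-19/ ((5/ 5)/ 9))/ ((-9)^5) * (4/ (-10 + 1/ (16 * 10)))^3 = 4980736000/ 26823499006239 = 0.00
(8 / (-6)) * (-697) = 2788 / 3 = 929.33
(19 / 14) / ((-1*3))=-19 / 42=-0.45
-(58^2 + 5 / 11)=-37009 / 11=-3364.45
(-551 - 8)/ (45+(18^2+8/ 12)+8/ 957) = -534963/ 353779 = -1.51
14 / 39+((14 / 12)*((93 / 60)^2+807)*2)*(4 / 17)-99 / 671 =1798052411 / 4044300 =444.59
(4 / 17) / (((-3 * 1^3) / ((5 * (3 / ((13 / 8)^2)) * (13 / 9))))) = -1280 / 1989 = -0.64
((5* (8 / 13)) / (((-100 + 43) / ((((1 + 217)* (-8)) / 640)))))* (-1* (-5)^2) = -2725 / 741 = -3.68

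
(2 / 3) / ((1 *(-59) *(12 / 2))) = -1 / 531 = -0.00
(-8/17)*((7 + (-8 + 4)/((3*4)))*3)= -160/17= -9.41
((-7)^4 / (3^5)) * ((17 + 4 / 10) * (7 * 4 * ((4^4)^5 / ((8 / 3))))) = 267952632956452864 / 135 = 1984834318195947.14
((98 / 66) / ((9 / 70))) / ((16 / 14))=12005 / 1188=10.11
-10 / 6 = -5 / 3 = -1.67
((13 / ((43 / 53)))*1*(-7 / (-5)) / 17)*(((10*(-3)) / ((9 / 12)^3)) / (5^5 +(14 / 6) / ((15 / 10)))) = -617344 / 20569609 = -0.03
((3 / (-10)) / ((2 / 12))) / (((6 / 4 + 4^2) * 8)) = -9 / 700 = -0.01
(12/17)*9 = 108/17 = 6.35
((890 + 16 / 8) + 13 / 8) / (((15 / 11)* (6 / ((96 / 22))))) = 476.60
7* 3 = 21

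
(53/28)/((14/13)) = 689/392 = 1.76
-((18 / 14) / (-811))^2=-81 / 32228329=-0.00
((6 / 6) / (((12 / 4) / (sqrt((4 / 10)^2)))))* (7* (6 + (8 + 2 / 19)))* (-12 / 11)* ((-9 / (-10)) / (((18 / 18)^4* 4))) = -16884 / 5225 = -3.23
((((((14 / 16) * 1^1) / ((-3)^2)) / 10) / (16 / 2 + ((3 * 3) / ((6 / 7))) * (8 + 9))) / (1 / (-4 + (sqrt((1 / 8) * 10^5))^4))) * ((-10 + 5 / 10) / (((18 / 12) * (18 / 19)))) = -32903644991 / 604260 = -54452.79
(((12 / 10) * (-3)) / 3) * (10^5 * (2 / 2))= -120000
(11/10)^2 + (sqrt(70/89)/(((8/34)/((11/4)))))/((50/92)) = 121/100 + 4301 * sqrt(6230)/17800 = 20.28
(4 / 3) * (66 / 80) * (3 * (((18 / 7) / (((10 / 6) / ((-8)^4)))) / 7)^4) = 39491058577895162118144 / 18015003125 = 2192120551069.58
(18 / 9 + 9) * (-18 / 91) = -198 / 91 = -2.18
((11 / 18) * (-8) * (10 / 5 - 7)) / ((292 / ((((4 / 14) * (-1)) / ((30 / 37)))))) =-0.03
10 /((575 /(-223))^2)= 99458 /66125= 1.50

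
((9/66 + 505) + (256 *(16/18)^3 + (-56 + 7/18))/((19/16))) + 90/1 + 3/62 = 3305111122/4723191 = 699.76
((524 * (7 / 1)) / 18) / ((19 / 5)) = 9170 / 171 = 53.63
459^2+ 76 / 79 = 16643875 / 79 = 210681.96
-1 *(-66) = 66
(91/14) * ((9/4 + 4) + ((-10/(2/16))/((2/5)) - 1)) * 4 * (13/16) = -131651/32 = -4114.09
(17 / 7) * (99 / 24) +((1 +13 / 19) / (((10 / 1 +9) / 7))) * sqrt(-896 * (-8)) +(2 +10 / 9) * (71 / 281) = 63.34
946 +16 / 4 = 950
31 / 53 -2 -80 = -4315 / 53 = -81.42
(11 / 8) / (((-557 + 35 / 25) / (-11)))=605 / 22224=0.03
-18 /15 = -1.20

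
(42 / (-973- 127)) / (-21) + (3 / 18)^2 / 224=4307 / 2217600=0.00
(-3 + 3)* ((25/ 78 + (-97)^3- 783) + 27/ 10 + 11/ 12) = 0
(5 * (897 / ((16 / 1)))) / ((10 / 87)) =78039 / 32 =2438.72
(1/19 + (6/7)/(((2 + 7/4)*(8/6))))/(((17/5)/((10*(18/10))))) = 2682/2261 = 1.19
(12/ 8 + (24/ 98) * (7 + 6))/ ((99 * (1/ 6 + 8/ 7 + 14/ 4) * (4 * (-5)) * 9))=-17/ 311080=-0.00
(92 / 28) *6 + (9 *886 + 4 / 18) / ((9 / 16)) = 8049194 / 567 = 14196.11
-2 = -2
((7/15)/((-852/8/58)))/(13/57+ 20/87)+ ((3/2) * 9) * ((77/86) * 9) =15007946891/138667260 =108.23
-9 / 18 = -1 / 2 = -0.50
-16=-16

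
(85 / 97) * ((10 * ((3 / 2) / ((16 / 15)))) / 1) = 19125 / 1552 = 12.32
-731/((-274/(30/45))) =731/411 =1.78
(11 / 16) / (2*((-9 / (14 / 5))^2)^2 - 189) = 26411 / 940626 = 0.03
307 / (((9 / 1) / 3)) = 307 / 3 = 102.33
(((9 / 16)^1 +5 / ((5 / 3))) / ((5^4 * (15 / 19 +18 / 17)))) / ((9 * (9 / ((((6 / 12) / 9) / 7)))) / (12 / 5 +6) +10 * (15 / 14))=42959 / 17074200000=0.00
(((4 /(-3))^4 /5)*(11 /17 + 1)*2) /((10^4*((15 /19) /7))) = 119168 /64546875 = 0.00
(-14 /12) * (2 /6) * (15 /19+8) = -1169 /342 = -3.42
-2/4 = -1/2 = -0.50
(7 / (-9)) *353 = -274.56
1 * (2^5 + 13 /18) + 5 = 679 /18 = 37.72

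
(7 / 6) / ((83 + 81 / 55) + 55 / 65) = 5005 / 366018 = 0.01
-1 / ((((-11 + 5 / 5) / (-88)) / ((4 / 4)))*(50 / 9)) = -198 / 125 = -1.58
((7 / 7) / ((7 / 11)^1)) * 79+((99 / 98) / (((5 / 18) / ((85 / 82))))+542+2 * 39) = 3005113 / 4018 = 747.91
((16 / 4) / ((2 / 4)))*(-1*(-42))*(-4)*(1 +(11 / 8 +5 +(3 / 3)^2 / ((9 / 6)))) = -10808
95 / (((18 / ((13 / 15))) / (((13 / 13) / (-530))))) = -247 / 28620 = -0.01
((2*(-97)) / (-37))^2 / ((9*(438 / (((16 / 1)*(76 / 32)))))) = 715084 / 2698299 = 0.27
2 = 2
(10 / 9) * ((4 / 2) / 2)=10 / 9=1.11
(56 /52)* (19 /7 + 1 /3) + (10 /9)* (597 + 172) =100354 /117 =857.73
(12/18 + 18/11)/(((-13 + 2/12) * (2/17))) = -1292/847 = -1.53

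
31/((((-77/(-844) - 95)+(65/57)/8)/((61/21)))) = -60648152/63826189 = -0.95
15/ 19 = 0.79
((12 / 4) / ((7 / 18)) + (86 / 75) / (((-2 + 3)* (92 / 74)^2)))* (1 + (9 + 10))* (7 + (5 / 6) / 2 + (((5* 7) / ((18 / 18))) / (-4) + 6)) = 18787876 / 23805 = 789.24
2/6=0.33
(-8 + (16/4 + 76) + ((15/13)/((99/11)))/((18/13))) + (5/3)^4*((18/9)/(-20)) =5777/81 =71.32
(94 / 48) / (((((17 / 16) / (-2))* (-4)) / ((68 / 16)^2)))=799 / 48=16.65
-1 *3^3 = -27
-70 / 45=-14 / 9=-1.56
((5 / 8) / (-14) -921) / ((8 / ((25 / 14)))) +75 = -1638125 / 12544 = -130.59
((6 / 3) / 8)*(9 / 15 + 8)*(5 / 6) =43 / 24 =1.79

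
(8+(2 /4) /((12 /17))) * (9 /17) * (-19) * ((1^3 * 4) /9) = -3971 /102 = -38.93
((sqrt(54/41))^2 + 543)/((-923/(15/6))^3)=-2789625/257916393176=-0.00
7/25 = 0.28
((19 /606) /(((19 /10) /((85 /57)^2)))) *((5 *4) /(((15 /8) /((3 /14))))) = 0.08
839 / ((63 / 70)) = 8390 / 9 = 932.22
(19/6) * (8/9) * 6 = 152/9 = 16.89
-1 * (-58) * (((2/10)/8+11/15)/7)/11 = 377/660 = 0.57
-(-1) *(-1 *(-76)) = 76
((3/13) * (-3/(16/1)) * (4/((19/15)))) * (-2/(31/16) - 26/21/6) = 36285/214396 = 0.17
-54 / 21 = -18 / 7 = -2.57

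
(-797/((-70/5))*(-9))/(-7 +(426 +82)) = -2391/2338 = -1.02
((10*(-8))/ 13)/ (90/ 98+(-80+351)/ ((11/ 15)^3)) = -130438/ 14584869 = -0.01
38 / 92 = 0.41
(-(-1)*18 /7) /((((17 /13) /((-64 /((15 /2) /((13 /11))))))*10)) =-64896 /32725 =-1.98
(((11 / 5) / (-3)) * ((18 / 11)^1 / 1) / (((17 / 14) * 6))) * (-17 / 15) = 14 / 75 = 0.19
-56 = -56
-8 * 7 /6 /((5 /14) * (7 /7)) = -392 /15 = -26.13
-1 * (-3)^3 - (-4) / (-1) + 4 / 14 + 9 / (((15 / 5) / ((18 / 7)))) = 31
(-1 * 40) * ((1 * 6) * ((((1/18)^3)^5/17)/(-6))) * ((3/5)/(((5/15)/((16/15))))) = 0.00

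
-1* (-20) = 20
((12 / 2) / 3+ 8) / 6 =5 / 3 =1.67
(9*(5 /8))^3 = 91125 /512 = 177.98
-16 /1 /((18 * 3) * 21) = -8 /567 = -0.01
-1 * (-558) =558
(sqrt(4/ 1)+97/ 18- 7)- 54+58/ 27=-2779/ 54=-51.46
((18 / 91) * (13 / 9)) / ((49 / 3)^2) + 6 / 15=33704 / 84035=0.40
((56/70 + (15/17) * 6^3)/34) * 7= 56938/1445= 39.40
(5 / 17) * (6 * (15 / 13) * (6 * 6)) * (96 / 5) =311040 / 221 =1407.42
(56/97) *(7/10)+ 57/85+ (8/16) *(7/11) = 252657/181390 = 1.39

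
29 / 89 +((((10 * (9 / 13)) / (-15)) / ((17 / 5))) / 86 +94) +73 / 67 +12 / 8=10983512049 / 113332778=96.91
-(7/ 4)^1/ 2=-7/ 8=-0.88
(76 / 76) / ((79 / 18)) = 0.23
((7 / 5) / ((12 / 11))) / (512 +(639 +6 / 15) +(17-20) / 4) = 77 / 69039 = 0.00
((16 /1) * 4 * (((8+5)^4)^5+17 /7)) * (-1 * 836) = -7117891072678556052216170496 /7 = -1016841581811222293173739000.00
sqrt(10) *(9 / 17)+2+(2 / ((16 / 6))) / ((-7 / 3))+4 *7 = 9 *sqrt(10) / 17+831 / 28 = 31.35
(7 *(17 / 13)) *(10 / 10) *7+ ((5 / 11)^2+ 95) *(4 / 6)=200633 / 1573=127.55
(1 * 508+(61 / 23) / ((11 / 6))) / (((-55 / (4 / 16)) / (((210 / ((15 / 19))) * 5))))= -8571185 / 2783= -3079.84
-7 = -7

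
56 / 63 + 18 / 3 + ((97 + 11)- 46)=620 / 9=68.89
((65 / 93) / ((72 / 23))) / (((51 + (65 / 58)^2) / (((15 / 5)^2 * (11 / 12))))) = 601315 / 17059176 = 0.04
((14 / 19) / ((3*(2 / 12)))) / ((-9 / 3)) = -28 / 57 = -0.49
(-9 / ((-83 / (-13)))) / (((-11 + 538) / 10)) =-0.03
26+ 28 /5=158 /5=31.60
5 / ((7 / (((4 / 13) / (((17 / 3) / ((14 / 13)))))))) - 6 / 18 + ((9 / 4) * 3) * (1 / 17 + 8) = 54.11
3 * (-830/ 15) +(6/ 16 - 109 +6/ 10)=-10961/ 40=-274.02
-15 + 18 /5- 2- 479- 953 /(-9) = -17393 /45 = -386.51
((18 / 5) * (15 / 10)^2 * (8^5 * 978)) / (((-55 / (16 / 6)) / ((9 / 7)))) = -31149785088 / 1925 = -16181706.54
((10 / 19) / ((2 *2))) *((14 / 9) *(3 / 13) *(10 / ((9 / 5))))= 1750 / 6669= 0.26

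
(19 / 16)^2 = 361 / 256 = 1.41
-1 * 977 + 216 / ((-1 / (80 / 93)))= -36047 / 31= -1162.81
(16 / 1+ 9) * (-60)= -1500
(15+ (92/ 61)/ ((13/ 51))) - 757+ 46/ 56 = -16325753/ 22204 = -735.26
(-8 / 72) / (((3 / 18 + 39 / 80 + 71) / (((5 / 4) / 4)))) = -25 / 51591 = -0.00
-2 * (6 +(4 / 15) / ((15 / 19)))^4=-8270049285152 / 2562890625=-3226.84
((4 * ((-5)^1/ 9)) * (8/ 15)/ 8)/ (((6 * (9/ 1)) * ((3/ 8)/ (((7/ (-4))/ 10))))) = 14/ 10935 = 0.00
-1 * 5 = -5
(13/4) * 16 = 52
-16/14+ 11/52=-339/364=-0.93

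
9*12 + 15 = 123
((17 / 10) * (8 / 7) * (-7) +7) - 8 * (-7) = 247 / 5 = 49.40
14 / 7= 2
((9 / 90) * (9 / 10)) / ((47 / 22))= 99 / 2350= 0.04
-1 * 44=-44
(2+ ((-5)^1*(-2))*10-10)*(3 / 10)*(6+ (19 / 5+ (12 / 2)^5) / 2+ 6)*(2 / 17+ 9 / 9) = 120362.14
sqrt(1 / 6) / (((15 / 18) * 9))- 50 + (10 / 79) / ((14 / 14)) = -3940 / 79 + sqrt(6) / 45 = -49.82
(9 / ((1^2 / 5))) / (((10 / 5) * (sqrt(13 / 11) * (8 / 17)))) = 43.98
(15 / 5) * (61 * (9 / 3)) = 549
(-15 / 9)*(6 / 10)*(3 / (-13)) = 0.23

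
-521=-521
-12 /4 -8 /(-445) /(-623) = -3.00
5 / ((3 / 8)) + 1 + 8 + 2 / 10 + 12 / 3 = 398 / 15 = 26.53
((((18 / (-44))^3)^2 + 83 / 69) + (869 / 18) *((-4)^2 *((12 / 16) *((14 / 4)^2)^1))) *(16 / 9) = 55529488662037 / 4400557524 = 12618.74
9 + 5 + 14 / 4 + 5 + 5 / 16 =365 / 16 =22.81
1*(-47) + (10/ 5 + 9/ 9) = -44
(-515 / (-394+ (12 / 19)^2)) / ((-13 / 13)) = -1.31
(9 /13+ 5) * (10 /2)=370 /13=28.46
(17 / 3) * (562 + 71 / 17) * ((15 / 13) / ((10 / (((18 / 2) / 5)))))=17325 / 26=666.35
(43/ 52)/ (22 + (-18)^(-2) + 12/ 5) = 17415/ 513929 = 0.03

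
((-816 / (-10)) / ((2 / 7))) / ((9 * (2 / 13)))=3094 / 15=206.27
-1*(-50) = 50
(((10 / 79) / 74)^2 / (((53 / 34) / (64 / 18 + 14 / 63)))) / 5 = 5780 / 4075454133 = 0.00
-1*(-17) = 17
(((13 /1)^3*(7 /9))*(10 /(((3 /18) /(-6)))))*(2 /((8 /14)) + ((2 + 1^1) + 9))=-9534980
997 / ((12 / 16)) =3988 / 3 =1329.33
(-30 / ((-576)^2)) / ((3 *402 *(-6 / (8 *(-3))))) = -5 / 16671744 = -0.00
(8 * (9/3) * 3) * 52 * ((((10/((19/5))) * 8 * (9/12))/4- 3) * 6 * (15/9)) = 673920/19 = 35469.47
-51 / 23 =-2.22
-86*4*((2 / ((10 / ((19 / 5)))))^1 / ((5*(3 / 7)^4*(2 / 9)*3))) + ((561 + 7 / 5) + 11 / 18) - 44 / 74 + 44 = -429186107 / 249750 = -1718.46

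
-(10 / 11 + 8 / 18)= -134 / 99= -1.35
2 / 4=1 / 2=0.50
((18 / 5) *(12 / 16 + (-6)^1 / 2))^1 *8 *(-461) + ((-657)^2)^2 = 931604445369 / 5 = 186320889073.80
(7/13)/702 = 7/9126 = 0.00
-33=-33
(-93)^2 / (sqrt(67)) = 8649* sqrt(67) / 67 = 1056.64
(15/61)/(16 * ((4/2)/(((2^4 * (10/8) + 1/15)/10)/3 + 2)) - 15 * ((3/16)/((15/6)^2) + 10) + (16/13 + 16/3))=-14051700/7537003291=-0.00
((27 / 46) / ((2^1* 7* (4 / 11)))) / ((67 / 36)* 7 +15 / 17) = 45441 / 5482372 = 0.01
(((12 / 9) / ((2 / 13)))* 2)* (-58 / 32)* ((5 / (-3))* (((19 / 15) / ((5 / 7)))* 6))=50141 / 90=557.12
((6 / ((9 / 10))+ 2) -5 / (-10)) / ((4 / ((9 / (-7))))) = -165 / 56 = -2.95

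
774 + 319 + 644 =1737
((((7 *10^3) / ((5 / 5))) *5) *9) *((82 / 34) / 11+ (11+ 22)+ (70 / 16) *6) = 3503036250 / 187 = 18732814.17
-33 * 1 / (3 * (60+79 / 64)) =-0.18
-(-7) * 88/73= 616/73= 8.44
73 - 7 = 66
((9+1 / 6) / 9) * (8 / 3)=2.72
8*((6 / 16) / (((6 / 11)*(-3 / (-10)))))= 55 / 3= 18.33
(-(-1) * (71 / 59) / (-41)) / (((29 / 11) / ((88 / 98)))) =-34364 / 3437399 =-0.01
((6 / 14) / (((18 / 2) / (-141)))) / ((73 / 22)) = -2.02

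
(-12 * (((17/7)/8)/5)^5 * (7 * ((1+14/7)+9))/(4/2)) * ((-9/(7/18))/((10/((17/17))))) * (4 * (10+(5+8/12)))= 16216186797/268912000000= 0.06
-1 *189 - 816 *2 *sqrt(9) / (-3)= 1443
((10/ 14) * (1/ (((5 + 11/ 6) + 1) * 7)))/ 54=5/ 20727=0.00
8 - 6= 2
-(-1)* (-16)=-16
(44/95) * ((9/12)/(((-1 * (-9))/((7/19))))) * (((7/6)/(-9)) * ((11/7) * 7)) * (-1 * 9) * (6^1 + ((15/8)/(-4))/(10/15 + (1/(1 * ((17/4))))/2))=2733269/2772480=0.99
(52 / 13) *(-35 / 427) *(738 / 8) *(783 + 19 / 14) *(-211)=4274848395 / 854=5005677.28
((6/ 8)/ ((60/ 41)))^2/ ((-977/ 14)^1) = -11767/ 3126400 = -0.00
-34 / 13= -2.62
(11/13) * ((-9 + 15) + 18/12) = 165/26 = 6.35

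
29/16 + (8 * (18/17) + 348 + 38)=107789/272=396.28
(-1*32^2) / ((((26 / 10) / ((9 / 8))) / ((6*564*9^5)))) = -1150973660160 / 13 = -88536435396.92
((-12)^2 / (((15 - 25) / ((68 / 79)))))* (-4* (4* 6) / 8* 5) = 58752 / 79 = 743.70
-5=-5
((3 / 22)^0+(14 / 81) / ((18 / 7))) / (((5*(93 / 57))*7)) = 14782 / 790965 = 0.02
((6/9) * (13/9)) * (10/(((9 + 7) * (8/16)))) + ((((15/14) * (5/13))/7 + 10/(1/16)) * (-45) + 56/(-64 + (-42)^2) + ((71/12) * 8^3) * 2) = -8352986314/7309575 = -1142.75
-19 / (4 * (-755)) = 19 / 3020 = 0.01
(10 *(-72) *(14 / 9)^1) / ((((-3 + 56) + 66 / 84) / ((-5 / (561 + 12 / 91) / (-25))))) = -285376 / 38450439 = -0.01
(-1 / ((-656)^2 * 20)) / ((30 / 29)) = -29 / 258201600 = -0.00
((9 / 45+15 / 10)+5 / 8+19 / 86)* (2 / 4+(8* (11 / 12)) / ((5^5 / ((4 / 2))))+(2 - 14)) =-943836523 / 32250000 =-29.27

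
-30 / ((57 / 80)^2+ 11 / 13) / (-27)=832000 / 1013733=0.82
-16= -16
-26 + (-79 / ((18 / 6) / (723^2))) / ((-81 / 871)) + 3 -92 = 3996492424 / 27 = 148018237.93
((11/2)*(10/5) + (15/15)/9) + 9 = 181/9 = 20.11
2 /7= 0.29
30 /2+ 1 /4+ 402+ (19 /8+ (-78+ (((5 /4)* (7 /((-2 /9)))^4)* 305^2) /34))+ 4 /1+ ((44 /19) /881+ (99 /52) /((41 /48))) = 65371529170734525419 /19414026112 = 3367231958.67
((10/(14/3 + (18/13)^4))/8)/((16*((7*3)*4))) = 142805/1280889344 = 0.00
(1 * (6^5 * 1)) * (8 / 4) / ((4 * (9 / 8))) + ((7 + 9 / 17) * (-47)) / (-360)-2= 2643062 / 765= 3454.98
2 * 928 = 1856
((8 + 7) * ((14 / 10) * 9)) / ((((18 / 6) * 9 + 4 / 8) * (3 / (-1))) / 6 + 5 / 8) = -72 / 5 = -14.40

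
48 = 48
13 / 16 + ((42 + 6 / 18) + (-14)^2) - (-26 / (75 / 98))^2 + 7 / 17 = -1399383563 / 1530000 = -914.63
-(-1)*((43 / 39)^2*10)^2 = 147.78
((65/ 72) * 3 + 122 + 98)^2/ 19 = 2610.47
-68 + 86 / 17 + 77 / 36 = -37211 / 612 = -60.80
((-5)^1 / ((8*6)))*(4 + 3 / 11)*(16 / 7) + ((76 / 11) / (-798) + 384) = 29489 / 77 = 382.97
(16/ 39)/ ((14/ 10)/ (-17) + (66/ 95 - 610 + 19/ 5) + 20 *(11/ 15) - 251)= -25840/ 53028391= -0.00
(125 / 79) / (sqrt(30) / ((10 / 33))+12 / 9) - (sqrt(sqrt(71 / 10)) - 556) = -10^(3 / 4)*71^(1 / 4) / 10+37125*sqrt(30) / 2310197+1284454532 / 2310197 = 554.45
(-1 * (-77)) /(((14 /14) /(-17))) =-1309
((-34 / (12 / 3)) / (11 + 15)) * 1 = -17 / 52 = -0.33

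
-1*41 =-41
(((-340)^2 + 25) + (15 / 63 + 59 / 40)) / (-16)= -97126439 / 13440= -7226.67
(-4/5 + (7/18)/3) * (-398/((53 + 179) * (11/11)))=36019/31320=1.15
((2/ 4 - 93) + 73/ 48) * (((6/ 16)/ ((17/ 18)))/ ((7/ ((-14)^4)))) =-198248.96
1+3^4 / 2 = 83 / 2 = 41.50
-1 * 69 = -69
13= 13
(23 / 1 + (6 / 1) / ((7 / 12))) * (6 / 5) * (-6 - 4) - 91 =-3433 / 7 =-490.43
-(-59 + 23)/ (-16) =-2.25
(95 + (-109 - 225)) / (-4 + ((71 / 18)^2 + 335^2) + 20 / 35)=-542052 / 254553811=-0.00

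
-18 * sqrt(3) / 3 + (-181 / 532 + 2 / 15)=-6 * sqrt(3)-1651 / 7980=-10.60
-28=-28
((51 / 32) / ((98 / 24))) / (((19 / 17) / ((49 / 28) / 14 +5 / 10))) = 13005 / 59584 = 0.22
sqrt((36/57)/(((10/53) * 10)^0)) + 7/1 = 2 * sqrt(57)/19 + 7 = 7.79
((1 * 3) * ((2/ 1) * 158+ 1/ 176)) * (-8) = -166851/ 22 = -7584.14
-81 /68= -1.19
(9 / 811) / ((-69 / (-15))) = 45 / 18653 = 0.00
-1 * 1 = -1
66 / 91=0.73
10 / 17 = 0.59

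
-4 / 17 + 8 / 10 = 48 / 85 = 0.56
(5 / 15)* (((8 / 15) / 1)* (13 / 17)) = 104 / 765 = 0.14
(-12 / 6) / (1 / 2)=-4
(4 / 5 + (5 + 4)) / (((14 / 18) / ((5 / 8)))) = 63 / 8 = 7.88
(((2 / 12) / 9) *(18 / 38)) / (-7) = -1 / 798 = -0.00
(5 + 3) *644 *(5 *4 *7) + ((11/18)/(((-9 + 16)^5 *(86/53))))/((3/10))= 28148567976035/39025854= 721280.00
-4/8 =-0.50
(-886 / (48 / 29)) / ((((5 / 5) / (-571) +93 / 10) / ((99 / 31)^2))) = -119827630395 / 204089492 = -587.13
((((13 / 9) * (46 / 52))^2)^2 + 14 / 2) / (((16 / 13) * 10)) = 13190749 / 16796160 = 0.79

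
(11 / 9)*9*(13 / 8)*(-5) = -715 / 8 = -89.38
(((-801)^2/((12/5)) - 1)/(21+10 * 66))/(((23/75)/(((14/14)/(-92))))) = -26733275/1921328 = -13.91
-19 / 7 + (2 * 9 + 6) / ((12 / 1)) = -5 / 7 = -0.71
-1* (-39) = 39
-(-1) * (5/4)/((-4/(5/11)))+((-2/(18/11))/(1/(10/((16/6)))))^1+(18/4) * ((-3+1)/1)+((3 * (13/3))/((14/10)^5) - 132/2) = -686040665/8874096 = -77.31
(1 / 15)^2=1 / 225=0.00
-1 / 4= -0.25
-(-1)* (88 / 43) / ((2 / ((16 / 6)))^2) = 1408 / 387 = 3.64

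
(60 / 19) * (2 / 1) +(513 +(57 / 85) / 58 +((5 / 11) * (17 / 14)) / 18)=519.36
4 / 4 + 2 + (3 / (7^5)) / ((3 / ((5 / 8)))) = 403373 / 134456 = 3.00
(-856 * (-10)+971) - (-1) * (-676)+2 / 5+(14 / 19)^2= 15984977 / 1805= 8855.94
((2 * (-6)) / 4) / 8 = -3 / 8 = -0.38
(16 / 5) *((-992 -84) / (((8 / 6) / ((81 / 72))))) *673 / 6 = -1629333 / 5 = -325866.60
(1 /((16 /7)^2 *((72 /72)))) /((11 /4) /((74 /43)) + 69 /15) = 9065 /293536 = 0.03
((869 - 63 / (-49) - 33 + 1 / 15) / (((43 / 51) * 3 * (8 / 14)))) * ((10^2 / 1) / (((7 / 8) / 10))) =597869600 / 903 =662092.58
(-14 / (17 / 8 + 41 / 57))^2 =40755456 / 1682209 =24.23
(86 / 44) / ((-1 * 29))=-43 / 638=-0.07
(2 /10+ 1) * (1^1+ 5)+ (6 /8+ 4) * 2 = 167 /10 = 16.70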